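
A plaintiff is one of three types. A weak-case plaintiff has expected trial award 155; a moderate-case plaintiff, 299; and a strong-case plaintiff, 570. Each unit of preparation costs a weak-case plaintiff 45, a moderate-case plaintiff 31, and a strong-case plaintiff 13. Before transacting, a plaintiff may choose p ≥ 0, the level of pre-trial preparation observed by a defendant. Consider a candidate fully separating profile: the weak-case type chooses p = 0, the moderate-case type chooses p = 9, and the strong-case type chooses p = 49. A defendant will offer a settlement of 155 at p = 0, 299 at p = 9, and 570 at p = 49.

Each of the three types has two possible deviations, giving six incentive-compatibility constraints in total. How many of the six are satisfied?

Weak-case (own payoff 155): to p=9 gives 299 − 45×9 = -106 → no gain ✓; to p=49 gives 570 − 45×49 = -1635 → no gain ✓.
Strong-case (own payoff 570 − 13×49 = -67): to p=0 gives 155 → profitable ✗; to p=9 gives 299 − 13×9 = 182 → profitable ✗.
Moderate-case (own payoff 299 − 31×9 = 20): to p=0 gives 155 → profitable ✗; to p=49 gives 570 − 31×49 = -949 → no gain ✓.
3 of the 6 constraints hold; not an equilibrium.

3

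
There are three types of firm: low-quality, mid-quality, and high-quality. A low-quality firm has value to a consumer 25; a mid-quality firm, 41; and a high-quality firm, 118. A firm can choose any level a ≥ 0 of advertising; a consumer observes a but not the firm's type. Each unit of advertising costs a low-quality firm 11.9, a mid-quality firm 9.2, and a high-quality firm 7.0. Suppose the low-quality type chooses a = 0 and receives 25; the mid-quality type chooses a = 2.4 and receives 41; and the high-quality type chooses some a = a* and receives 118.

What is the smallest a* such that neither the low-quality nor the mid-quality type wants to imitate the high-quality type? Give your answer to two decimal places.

Low-quality type (on-path payoff 25) won't mimic when 25 ≥ 118 − 11.9·a*, i.e. a* ≥ 7.82.
Mid-quality type (on-path payoff 41 − 9.2×2.4 = 18.92) won't mimic when 18.92 ≥ 118 − 9.2·a*, i.e. a* ≥ 10.77.
Both must hold, so a* = max(7.82, 10.77) = 10.77. The mid-quality type's constraint binds.

10.77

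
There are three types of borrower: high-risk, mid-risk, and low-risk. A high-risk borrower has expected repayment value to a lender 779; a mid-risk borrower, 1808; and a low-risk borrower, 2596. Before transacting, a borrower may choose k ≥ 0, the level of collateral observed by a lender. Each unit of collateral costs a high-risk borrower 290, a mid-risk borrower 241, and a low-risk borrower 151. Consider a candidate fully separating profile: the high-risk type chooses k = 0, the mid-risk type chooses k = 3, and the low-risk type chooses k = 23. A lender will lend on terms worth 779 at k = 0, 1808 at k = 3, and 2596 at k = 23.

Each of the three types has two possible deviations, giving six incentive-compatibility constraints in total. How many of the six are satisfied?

3

High-risk (own payoff 779): to k=3 gives 1808 − 290×3 = 938 → profitable ✗; to k=23 gives 2596 − 290×23 = -4074 → no gain ✓.
Mid-risk (own payoff 1808 − 241×3 = 1085): to k=0 gives 779 → no gain ✓; to k=23 gives 2596 − 241×23 = -2947 → no gain ✓.
Low-risk (own payoff 2596 − 151×23 = -877): to k=0 gives 779 → profitable ✗; to k=3 gives 1808 − 151×3 = 1355 → profitable ✗.
3 of the 6 constraints hold; not an equilibrium.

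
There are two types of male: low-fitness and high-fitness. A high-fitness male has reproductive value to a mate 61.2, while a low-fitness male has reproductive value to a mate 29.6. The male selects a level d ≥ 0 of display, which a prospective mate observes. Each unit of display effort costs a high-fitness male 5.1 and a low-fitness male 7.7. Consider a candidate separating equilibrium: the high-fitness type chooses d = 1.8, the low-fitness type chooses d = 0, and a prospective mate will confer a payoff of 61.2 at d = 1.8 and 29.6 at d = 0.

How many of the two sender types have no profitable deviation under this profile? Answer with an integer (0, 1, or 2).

1

High-fitness type: signal → 61.2 − 5.1 × 1.8 = 52.02; deviate to 0 → 29.6. IC holds (52.02 ≥ 29.6).
Low-fitness type: stay at 0 → 29.6; mimic → 61.2 − 7.7 × 1.8 = 47.34. IC fails (29.6 < 47.34).
1 of 2 constraints hold, so this profile is not an equilibrium.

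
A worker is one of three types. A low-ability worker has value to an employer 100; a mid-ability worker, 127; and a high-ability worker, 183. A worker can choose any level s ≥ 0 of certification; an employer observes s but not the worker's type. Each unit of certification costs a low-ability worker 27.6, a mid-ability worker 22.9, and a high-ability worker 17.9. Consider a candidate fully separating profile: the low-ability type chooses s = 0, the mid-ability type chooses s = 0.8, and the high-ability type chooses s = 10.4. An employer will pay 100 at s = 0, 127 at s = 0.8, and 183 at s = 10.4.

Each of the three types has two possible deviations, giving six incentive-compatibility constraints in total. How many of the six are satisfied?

3

Mid-ability (own payoff 127 − 22.9×0.8 = 108.68): to s=0 gives 100 → no gain ✓; to s=10.4 gives 183 − 22.9×10.4 = -55.16 → no gain ✓.
Low-ability (own payoff 100): to s=0.8 gives 127 − 27.6×0.8 = 104.92 → profitable ✗; to s=10.4 gives 183 − 27.6×10.4 = -104.04 → no gain ✓.
High-ability (own payoff 183 − 17.9×10.4 = -3.16): to s=0 gives 100 → profitable ✗; to s=0.8 gives 127 − 17.9×0.8 = 112.68 → profitable ✗.
3 of the 6 constraints hold; not an equilibrium.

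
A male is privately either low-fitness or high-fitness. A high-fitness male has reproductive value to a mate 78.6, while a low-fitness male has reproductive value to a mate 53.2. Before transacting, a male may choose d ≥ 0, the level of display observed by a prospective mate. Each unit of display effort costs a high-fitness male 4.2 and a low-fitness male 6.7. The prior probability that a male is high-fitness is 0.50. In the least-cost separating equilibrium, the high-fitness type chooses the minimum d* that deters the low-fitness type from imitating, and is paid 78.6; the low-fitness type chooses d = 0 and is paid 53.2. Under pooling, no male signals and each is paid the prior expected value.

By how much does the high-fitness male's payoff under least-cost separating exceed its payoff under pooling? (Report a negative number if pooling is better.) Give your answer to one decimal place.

Least-cost separating signal: d* solves 53.2 = 78.6 − 6.7·d*, so d* = (78.6 − 53.2)/6.7 ≈ 3.7910.
High-fitness type's separating payoff: 78.6 − 4.2 × d* = 78.6 − 4.2 × (78.6 − 53.2)/6.7 = 78.6 − 106.68/6.7 ≈ 62.678.
Pooling payoff: 0.50 × 78.6 + 0.50 × 53.2 = 65.9.
Difference: 62.678 − 65.9 = -3.222, i.e. -3.2 to one decimal place.
The high-fitness type would prefer the pooling outcome.

-3.2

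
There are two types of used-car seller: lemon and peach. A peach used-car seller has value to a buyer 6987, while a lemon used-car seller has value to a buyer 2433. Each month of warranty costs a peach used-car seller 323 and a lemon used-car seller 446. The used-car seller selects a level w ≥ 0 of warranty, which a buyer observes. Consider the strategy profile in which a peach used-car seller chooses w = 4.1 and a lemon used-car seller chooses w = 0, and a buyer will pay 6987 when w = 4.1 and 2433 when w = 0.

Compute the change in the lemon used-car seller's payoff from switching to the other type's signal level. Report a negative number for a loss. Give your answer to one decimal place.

2725.4

Playing w = 0 the lemon used-car seller receives 2433.
Deviating to w = 4.1 brings payment 6987 at cost 446 × 4.1 = 1828.6, netting 5158.4.
Gain from deviating: 5158.4 − 2433 = 2725.4.
The gain is positive, so the lemon type's incentive-compatibility constraint is violated — this profile is not a separating equilibrium.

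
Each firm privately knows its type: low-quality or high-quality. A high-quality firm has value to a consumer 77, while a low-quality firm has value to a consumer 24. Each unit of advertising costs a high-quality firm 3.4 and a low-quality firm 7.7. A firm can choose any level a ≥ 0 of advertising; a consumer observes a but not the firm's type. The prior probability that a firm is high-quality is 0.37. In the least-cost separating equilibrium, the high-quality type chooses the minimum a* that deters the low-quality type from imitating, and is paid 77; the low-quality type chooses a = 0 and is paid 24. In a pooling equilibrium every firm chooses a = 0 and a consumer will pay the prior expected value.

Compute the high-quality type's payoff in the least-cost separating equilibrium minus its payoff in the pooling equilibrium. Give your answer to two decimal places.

Least-cost separating signal: a* solves 24 = 77 − 7.7·a*, so a* = (77 − 24)/7.7 ≈ 6.8831.
High-quality type's separating payoff: 77 − 3.4 × a* = 77 − 3.4 × (77 − 24)/7.7 = 77 − 180.2/7.7 ≈ 53.5974.
Pooling payoff: 0.37 × 77 + 0.63 × 24 = 43.61.
Difference: 53.5974 − 43.61 = 9.9874, i.e. 9.99 to two decimal places.
The high-quality type prefers to separate.

9.99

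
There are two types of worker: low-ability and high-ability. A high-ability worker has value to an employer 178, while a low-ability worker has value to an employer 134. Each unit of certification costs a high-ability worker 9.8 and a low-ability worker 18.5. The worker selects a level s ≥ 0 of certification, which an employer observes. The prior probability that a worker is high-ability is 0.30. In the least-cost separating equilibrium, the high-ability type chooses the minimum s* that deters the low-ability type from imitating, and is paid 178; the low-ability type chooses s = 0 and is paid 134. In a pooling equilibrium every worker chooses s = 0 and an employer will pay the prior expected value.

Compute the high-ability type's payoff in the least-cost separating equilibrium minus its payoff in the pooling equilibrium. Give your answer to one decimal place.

7.5

Least-cost separating signal: s* solves 134 = 178 − 18.5·s*, so s* = (178 − 134)/18.5 ≈ 2.3784.
High-ability type's separating payoff: 178 − 9.8 × s* = 178 − 9.8 × (178 − 134)/18.5 = 178 − 431.2/18.5 ≈ 154.692.
Pooling payoff: 0.30 × 178 + 0.70 × 134 = 147.2.
Difference: 154.692 − 147.2 = 7.492, i.e. 7.5 to one decimal place.
The high-ability type prefers to separate.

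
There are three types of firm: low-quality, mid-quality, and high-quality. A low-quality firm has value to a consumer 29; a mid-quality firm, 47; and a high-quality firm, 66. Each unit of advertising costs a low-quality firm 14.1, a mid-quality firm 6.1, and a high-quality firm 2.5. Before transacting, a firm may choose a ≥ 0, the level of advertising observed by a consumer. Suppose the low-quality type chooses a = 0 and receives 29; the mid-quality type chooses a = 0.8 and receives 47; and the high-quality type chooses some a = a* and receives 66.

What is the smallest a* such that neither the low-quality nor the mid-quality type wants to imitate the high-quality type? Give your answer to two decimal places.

Low-quality type (on-path payoff 29) won't mimic when 29 ≥ 66 − 14.1·a*, i.e. a* ≥ 2.62.
Mid-quality type (on-path payoff 47 − 6.1×0.8 = 42.12) won't mimic when 42.12 ≥ 66 − 6.1·a*, i.e. a* ≥ 3.91.
Both must hold, so a* = max(2.62, 3.91) = 3.91. The mid-quality type's constraint binds.

3.91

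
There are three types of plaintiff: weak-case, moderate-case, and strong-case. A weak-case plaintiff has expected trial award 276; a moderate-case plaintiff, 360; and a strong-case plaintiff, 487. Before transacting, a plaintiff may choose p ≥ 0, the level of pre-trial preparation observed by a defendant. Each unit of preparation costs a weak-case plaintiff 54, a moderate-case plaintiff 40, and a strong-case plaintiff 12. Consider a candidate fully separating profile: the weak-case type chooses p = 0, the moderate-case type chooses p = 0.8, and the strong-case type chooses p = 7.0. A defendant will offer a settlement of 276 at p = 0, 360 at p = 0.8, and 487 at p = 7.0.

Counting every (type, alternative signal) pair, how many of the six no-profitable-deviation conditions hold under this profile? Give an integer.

Moderate-case (own payoff 360 − 40×0.8 = 328): to p=0 gives 276 → no gain ✓; to p=7.0 gives 487 − 40×7.0 = 207 → no gain ✓.
Strong-case (own payoff 487 − 12×7.0 = 403): to p=0 gives 276 → no gain ✓; to p=0.8 gives 360 − 12×0.8 = 350.4 → no gain ✓.
Weak-case (own payoff 276): to p=0.8 gives 360 − 54×0.8 = 316.8 → profitable ✗; to p=7.0 gives 487 − 54×7.0 = 109 → no gain ✓.
5 of the 6 constraints hold; not an equilibrium.

5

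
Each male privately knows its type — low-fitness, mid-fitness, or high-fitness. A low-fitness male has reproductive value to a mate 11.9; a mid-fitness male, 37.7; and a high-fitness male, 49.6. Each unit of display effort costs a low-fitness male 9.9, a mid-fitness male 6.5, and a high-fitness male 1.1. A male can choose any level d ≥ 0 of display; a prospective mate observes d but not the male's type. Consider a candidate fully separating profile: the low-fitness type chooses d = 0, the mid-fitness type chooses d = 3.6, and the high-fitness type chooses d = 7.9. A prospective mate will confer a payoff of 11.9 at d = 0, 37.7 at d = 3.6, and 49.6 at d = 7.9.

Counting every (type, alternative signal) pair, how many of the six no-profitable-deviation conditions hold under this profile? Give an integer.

Low-fitness (own payoff 11.9): to d=3.6 gives 37.7 − 9.9×3.6 = 2.06 → no gain ✓; to d=7.9 gives 49.6 − 9.9×7.9 = -28.61 → no gain ✓.
High-fitness (own payoff 49.6 − 1.1×7.9 = 40.91): to d=0 gives 11.9 → no gain ✓; to d=3.6 gives 37.7 − 1.1×3.6 = 33.74 → no gain ✓.
Mid-fitness (own payoff 37.7 − 6.5×3.6 = 14.3): to d=0 gives 11.9 → no gain ✓; to d=7.9 gives 49.6 − 6.5×7.9 = -1.75 → no gain ✓.
6 of the 6 constraints hold; this profile is a separating equilibrium.

6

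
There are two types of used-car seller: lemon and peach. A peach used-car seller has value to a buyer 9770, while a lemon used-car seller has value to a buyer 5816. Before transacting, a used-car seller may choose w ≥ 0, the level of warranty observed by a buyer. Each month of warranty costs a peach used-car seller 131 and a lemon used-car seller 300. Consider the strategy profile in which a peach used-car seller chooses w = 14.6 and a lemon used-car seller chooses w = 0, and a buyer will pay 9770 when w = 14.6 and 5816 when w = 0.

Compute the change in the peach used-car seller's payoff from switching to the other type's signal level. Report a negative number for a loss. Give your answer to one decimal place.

-2041.4

Playing w = 14.6 the peach used-car seller receives 9770 − 131 × 14.6 = 7857.4.
Deviating to w = 0 yields 5816 instead.
Gain from deviating: 5816 − 7857.4 = -2041.4.
The gain is negative, so the peach type's incentive-compatibility constraint is satisfied.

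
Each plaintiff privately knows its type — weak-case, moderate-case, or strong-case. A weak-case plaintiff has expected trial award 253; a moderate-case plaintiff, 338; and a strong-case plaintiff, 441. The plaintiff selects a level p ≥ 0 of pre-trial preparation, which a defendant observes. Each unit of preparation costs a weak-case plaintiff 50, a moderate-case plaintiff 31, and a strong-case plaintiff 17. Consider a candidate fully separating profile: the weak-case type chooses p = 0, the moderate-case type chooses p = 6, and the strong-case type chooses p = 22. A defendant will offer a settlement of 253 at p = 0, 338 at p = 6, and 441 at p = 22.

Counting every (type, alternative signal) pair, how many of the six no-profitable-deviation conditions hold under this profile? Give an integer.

3

Strong-case (own payoff 441 − 17×22 = 67): to p=0 gives 253 → profitable ✗; to p=6 gives 338 − 17×6 = 236 → profitable ✗.
Moderate-case (own payoff 338 − 31×6 = 152): to p=0 gives 253 → profitable ✗; to p=22 gives 441 − 31×22 = -241 → no gain ✓.
Weak-case (own payoff 253): to p=6 gives 338 − 50×6 = 38 → no gain ✓; to p=22 gives 441 − 50×22 = -659 → no gain ✓.
3 of the 6 constraints hold; not an equilibrium.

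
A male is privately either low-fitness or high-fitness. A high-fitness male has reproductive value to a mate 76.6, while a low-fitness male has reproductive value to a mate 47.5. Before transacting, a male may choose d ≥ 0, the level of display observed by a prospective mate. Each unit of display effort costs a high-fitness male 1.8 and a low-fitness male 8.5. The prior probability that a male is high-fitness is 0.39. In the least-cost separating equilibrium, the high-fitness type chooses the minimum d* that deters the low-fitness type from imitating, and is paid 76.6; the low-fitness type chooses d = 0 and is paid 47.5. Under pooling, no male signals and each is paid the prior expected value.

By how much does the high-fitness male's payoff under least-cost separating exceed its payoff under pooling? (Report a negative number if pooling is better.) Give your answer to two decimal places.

Least-cost separating signal: d* solves 47.5 = 76.6 − 8.5·d*, so d* = (76.6 − 47.5)/8.5 ≈ 3.4235.
High-fitness type's separating payoff: 76.6 − 1.8 × d* = 76.6 − 1.8 × (76.6 − 47.5)/8.5 = 76.6 − 52.38/8.5 ≈ 70.4376.
Pooling payoff: 0.39 × 76.6 + 0.61 × 47.5 = 58.849.
Difference: 70.4376 − 58.849 = 11.5886, i.e. 11.59 to two decimal places.
The high-fitness type prefers to separate.

11.59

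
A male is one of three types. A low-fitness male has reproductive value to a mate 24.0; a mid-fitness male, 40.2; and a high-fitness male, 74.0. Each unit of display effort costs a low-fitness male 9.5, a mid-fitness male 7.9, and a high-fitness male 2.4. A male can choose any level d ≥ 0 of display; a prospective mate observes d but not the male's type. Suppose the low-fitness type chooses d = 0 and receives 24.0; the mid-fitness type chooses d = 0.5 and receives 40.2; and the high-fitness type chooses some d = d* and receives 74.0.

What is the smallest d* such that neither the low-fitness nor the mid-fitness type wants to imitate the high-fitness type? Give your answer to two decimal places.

5.26

Low-fitness type (on-path payoff 24.0) won't mimic when 24.0 ≥ 74.0 − 9.5·d*, i.e. d* ≥ 5.26.
Mid-fitness type (on-path payoff 40.2 − 7.9×0.5 = 36.25) won't mimic when 36.25 ≥ 74.0 − 7.9·d*, i.e. d* ≥ 4.78.
Both must hold, so d* = max(5.26, 4.78) = 5.26. The low-fitness type's constraint binds.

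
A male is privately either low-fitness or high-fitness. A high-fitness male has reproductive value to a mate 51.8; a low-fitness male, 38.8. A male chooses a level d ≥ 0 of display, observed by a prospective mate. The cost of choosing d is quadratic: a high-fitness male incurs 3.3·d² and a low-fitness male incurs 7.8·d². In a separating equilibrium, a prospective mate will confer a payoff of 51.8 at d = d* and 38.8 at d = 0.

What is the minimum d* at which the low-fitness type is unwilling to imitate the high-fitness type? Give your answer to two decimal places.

1.29

The low-fitness type at d = 0 receives 38.8; imitating at d* yields 51.8 − 7.8·d*².
Indifference: 38.8 = 51.8 − 7.8·d*², so d*² = (51.8 − 38.8) / 7.8 ≈ 1.6667.
d* = √1.6667 ≈ 1.29.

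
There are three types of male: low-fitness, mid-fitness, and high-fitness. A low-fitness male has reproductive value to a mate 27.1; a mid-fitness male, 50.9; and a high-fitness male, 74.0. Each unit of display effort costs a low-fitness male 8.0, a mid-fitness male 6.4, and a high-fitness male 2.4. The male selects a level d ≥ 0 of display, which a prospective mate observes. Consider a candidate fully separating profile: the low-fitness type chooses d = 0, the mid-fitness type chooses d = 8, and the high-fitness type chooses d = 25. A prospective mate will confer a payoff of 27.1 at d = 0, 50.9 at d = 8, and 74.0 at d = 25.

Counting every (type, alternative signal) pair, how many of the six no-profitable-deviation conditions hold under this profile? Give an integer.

High-fitness (own payoff 74.0 − 2.4×25 = 14): to d=0 gives 27.1 → profitable ✗; to d=8 gives 50.9 − 2.4×8 = 31.7 → profitable ✗.
Mid-fitness (own payoff 50.9 − 6.4×8 = -0.3): to d=0 gives 27.1 → profitable ✗; to d=25 gives 74.0 − 6.4×25 = -86 → no gain ✓.
Low-fitness (own payoff 27.1): to d=8 gives 50.9 − 8.0×8 = -13.1 → no gain ✓; to d=25 gives 74.0 − 8.0×25 = -126 → no gain ✓.
3 of the 6 constraints hold; not an equilibrium.

3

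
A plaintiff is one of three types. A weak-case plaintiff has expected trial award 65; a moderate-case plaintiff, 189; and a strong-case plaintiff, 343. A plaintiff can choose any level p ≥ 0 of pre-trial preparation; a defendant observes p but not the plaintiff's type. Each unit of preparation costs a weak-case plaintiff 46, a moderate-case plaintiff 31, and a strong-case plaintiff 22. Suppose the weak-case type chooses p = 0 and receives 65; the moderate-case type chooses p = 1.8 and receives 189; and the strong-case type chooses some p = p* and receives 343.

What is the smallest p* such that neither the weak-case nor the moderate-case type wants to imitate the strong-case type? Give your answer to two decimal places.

Moderate-case type (on-path payoff 189 − 31×1.8 = 133.2) won't mimic when 133.2 ≥ 343 − 31·p*, i.e. p* ≥ 6.77.
Weak-case type (on-path payoff 65) won't mimic when 65 ≥ 343 − 46·p*, i.e. p* ≥ 6.04.
Both must hold, so p* = max(6.04, 6.77) = 6.77. The moderate-case type's constraint binds.

6.77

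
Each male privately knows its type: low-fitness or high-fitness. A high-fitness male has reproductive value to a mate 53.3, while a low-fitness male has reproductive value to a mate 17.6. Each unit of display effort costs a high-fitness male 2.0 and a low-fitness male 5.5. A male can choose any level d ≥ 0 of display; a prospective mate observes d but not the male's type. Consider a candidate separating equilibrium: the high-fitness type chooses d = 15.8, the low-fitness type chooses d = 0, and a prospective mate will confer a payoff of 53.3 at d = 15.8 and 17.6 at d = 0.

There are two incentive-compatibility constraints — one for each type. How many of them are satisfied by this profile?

High-fitness type: signal → 53.3 − 2.0 × 15.8 = 21.7; deviate to 0 → 17.6. IC holds (21.7 ≥ 17.6).
Low-fitness type: stay at 0 → 17.6; mimic → 53.3 − 5.5 × 15.8 = -33.6. IC holds (17.6 ≥ -33.6).
2 of 2 constraints hold, so this is a separating equilibrium.

2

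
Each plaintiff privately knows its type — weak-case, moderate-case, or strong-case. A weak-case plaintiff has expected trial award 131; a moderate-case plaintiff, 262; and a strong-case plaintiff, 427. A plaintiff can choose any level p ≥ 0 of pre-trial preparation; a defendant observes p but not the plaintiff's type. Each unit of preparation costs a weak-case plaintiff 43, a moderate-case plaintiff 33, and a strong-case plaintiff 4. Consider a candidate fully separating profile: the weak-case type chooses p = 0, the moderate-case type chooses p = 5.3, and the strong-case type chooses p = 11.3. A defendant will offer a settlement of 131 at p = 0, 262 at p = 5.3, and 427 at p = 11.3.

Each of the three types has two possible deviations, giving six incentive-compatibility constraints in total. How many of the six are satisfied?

5

Weak-case (own payoff 131): to p=5.3 gives 262 − 43×5.3 = 34.1 → no gain ✓; to p=11.3 gives 427 − 43×11.3 = -58.9 → no gain ✓.
Strong-case (own payoff 427 − 4×11.3 = 381.8): to p=0 gives 131 → no gain ✓; to p=5.3 gives 262 − 4×5.3 = 240.8 → no gain ✓.
Moderate-case (own payoff 262 − 33×5.3 = 87.1): to p=0 gives 131 → profitable ✗; to p=11.3 gives 427 − 33×11.3 = 54.1 → no gain ✓.
5 of the 6 constraints hold; not an equilibrium.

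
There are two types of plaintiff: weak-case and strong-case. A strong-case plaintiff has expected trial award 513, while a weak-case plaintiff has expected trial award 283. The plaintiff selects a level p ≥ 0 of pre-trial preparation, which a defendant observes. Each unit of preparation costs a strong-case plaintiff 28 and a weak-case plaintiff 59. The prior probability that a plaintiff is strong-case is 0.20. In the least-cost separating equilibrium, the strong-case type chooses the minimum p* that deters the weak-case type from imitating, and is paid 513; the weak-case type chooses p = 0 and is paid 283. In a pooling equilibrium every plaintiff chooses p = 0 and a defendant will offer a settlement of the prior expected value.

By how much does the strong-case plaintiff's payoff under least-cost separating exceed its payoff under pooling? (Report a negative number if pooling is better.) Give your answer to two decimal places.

74.85

Least-cost separating signal: p* solves 283 = 513 − 59·p*, so p* = (513 − 283)/59 ≈ 3.8983.
Strong-case type's separating payoff: 513 − 28 × p* = 513 − 28 × (513 − 283)/59 = 513 − 6440/59 ≈ 403.8475.
Pooling payoff: 0.20 × 513 + 0.80 × 283 = 329.
Difference: 403.8475 − 329 = 74.8475, i.e. 74.85 to two decimal places.
The strong-case type prefers to separate.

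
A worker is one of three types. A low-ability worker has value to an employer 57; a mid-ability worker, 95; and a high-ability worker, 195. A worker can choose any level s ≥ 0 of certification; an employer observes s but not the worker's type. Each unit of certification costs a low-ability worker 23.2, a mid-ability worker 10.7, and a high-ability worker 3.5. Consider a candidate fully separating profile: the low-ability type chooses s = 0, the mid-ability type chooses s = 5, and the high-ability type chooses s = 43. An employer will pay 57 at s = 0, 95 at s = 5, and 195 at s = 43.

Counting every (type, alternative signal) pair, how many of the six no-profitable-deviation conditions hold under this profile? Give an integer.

High-ability (own payoff 195 − 3.5×43 = 44.5): to s=0 gives 57 → profitable ✗; to s=5 gives 95 − 3.5×5 = 77.5 → profitable ✗.
Low-ability (own payoff 57): to s=5 gives 95 − 23.2×5 = -21 → no gain ✓; to s=43 gives 195 − 23.2×43 = -802.6 → no gain ✓.
Mid-ability (own payoff 95 − 10.7×5 = 41.5): to s=0 gives 57 → profitable ✗; to s=43 gives 195 − 10.7×43 = -265.1 → no gain ✓.
3 of the 6 constraints hold; not an equilibrium.

3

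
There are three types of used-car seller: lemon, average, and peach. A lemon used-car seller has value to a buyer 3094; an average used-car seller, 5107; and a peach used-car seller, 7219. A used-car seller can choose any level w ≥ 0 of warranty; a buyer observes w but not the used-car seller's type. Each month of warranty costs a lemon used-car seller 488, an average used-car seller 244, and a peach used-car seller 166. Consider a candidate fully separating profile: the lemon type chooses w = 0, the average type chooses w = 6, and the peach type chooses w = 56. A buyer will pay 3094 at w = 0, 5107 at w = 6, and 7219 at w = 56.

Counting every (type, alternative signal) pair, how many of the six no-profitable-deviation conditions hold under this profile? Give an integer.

Lemon (own payoff 3094): to w=6 gives 5107 − 488×6 = 2179 → no gain ✓; to w=56 gives 7219 − 488×56 = -20109 → no gain ✓.
Average (own payoff 5107 − 244×6 = 3643): to w=0 gives 3094 → no gain ✓; to w=56 gives 7219 − 244×56 = -6445 → no gain ✓.
Peach (own payoff 7219 − 166×56 = -2077): to w=0 gives 3094 → profitable ✗; to w=6 gives 5107 − 166×6 = 4111 → profitable ✗.
4 of the 6 constraints hold; not an equilibrium.

4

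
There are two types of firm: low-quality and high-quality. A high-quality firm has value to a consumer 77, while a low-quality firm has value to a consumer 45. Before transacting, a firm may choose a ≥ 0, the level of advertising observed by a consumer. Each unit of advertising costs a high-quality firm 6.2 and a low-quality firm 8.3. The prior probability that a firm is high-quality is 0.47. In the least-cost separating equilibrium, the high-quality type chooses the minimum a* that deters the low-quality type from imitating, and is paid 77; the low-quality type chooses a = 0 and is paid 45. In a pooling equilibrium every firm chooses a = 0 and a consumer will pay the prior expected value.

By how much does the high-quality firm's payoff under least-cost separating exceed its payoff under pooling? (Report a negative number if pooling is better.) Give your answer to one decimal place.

Least-cost separating signal: a* solves 45 = 77 − 8.3·a*, so a* = (77 − 45)/8.3 ≈ 3.8554.
High-quality type's separating payoff: 77 − 6.2 × a* = 77 − 6.2 × (77 − 45)/8.3 = 77 − 198.4/8.3 ≈ 53.096.
Pooling payoff: 0.47 × 77 + 0.53 × 45 = 60.04.
Difference: 53.096 − 60.04 = -6.944, i.e. -6.9 to one decimal place.
The high-quality type would prefer the pooling outcome.

-6.9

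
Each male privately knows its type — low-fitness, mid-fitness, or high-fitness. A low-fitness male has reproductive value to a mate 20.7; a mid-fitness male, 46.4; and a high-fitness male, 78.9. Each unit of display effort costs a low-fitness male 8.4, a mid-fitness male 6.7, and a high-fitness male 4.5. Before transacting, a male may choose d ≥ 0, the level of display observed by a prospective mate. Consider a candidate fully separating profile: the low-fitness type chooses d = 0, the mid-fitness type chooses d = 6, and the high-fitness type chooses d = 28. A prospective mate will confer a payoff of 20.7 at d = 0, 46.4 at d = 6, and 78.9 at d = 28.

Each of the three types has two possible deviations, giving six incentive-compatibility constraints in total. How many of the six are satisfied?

3

Low-fitness (own payoff 20.7): to d=6 gives 46.4 − 8.4×6 = -4 → no gain ✓; to d=28 gives 78.9 − 8.4×28 = -156.3 → no gain ✓.
High-fitness (own payoff 78.9 − 4.5×28 = -47.1): to d=0 gives 20.7 → profitable ✗; to d=6 gives 46.4 − 4.5×6 = 19.4 → profitable ✗.
Mid-fitness (own payoff 46.4 − 6.7×6 = 6.2): to d=0 gives 20.7 → profitable ✗; to d=28 gives 78.9 − 6.7×28 = -108.7 → no gain ✓.
3 of the 6 constraints hold; not an equilibrium.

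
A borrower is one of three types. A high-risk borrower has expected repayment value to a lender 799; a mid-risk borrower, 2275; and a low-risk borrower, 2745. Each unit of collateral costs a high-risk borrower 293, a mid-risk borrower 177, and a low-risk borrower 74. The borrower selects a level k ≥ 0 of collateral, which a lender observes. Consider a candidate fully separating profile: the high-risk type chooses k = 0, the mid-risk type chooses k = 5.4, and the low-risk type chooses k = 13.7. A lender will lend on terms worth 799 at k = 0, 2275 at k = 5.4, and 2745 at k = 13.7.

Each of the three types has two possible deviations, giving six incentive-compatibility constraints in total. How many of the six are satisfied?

5

Mid-risk (own payoff 2275 − 177×5.4 = 1319.2): to k=0 gives 799 → no gain ✓; to k=13.7 gives 2745 − 177×13.7 = 320.1 → no gain ✓.
Low-risk (own payoff 2745 − 74×13.7 = 1731.2): to k=0 gives 799 → no gain ✓; to k=5.4 gives 2275 − 74×5.4 = 1875.4 → profitable ✗.
High-risk (own payoff 799): to k=5.4 gives 2275 − 293×5.4 = 692.8 → no gain ✓; to k=13.7 gives 2745 − 293×13.7 = -1269.1 → no gain ✓.
5 of the 6 constraints hold; not an equilibrium.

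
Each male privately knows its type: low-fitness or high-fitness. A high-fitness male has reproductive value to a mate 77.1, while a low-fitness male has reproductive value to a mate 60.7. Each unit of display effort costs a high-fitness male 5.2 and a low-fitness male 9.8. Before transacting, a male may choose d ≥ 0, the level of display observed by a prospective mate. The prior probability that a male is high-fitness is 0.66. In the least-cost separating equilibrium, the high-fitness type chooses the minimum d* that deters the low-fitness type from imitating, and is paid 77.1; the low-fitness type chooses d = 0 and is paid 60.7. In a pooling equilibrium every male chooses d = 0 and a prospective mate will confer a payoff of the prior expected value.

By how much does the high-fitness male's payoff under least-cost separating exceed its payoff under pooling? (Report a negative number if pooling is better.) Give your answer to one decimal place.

Least-cost separating signal: d* solves 60.7 = 77.1 − 9.8·d*, so d* = (77.1 − 60.7)/9.8 ≈ 1.6735.
High-fitness type's separating payoff: 77.1 − 5.2 × d* = 77.1 − 5.2 × (77.1 − 60.7)/9.8 = 77.1 − 85.28/9.8 ≈ 68.398.
Pooling payoff: 0.66 × 77.1 + 0.34 × 60.7 = 71.524.
Difference: 68.398 − 71.524 = -3.126, i.e. -3.1 to one decimal place.
The high-fitness type would prefer the pooling outcome.

-3.1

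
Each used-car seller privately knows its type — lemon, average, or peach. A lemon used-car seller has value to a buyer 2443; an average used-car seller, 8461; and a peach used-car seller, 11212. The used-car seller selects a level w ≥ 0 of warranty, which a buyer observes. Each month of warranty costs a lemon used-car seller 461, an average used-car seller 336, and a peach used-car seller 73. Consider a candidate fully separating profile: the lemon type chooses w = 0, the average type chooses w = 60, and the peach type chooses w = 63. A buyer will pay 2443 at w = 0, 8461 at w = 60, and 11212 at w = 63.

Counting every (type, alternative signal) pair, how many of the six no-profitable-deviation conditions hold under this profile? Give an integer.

4

Average (own payoff 8461 − 336×60 = -11699): to w=0 gives 2443 → profitable ✗; to w=63 gives 11212 − 336×63 = -9956 → profitable ✗.
Lemon (own payoff 2443): to w=60 gives 8461 − 461×60 = -19199 → no gain ✓; to w=63 gives 11212 − 461×63 = -17831 → no gain ✓.
Peach (own payoff 11212 − 73×63 = 6613): to w=0 gives 2443 → no gain ✓; to w=60 gives 8461 − 73×60 = 4081 → no gain ✓.
4 of the 6 constraints hold; not an equilibrium.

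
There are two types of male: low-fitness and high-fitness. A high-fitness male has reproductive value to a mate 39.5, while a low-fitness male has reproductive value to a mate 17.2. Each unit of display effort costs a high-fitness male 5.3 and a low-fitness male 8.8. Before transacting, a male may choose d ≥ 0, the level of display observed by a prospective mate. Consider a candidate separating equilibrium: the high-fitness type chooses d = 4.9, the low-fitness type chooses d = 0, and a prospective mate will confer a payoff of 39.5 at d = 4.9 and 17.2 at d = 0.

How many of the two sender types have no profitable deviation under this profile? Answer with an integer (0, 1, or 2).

1

Low-fitness type: stay at 0 → 17.2; mimic → 39.5 − 8.8 × 4.9 = -3.62. IC holds (17.2 ≥ -3.62).
High-fitness type: signal → 39.5 − 5.3 × 4.9 = 13.53; deviate to 0 → 17.2. IC fails (13.53 < 17.2).
1 of 2 constraints hold, so this profile is not an equilibrium.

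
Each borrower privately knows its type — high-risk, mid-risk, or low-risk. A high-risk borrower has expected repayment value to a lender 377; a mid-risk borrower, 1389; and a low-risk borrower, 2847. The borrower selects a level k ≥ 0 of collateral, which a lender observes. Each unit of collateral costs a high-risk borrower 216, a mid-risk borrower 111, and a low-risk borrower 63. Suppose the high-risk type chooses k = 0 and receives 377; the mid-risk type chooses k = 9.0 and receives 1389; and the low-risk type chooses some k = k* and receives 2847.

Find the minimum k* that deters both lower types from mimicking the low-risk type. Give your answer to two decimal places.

Mid-risk type (on-path payoff 1389 − 111×9.0 = 390) won't mimic when 390 ≥ 2847 − 111·k*, i.e. k* ≥ 22.14.
High-risk type (on-path payoff 377) won't mimic when 377 ≥ 2847 − 216·k*, i.e. k* ≥ 11.44.
Both must hold, so k* = max(11.44, 22.14) = 22.14. The mid-risk type's constraint binds.

22.14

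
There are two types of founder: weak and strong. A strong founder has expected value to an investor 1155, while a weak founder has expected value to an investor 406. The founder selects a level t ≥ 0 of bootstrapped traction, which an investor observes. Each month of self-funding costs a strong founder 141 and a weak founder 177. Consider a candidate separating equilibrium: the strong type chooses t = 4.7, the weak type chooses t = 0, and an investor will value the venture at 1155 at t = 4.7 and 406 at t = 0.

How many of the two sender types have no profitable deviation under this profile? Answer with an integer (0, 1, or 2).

Strong type: signal → 1155 − 141 × 4.7 = 492.3; deviate to 0 → 406. IC holds (492.3 ≥ 406).
Weak type: stay at 0 → 406; mimic → 1155 − 177 × 4.7 = 323.1. IC holds (406 ≥ 323.1).
2 of 2 constraints hold, so this is a separating equilibrium.

2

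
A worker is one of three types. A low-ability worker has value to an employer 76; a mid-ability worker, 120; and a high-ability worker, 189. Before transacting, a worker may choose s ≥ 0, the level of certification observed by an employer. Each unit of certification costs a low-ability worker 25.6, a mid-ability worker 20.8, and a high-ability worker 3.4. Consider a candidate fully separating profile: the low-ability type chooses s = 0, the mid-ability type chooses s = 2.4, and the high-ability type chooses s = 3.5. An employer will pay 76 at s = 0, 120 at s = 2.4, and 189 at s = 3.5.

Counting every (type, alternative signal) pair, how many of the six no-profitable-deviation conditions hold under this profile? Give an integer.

3

Mid-ability (own payoff 120 − 20.8×2.4 = 70.08): to s=0 gives 76 → profitable ✗; to s=3.5 gives 189 − 20.8×3.5 = 116.2 → profitable ✗.
High-ability (own payoff 189 − 3.4×3.5 = 177.1): to s=0 gives 76 → no gain ✓; to s=2.4 gives 120 − 3.4×2.4 = 111.84 → no gain ✓.
Low-ability (own payoff 76): to s=2.4 gives 120 − 25.6×2.4 = 58.56 → no gain ✓; to s=3.5 gives 189 − 25.6×3.5 = 99.4 → profitable ✗.
3 of the 6 constraints hold; not an equilibrium.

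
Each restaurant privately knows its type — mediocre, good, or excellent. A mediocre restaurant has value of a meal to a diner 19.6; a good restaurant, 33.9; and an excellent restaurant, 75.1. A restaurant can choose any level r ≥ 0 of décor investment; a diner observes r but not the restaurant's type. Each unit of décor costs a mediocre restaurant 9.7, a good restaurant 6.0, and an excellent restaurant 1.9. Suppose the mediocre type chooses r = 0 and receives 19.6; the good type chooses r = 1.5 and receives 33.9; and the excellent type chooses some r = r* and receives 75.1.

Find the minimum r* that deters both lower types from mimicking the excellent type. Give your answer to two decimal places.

Mediocre type (on-path payoff 19.6) won't mimic when 19.6 ≥ 75.1 − 9.7·r*, i.e. r* ≥ 5.72.
Good type (on-path payoff 33.9 − 6.0×1.5 = 24.9) won't mimic when 24.9 ≥ 75.1 − 6.0·r*, i.e. r* ≥ 8.37.
Both must hold, so r* = max(5.72, 8.37) = 8.37. The good type's constraint binds.

8.37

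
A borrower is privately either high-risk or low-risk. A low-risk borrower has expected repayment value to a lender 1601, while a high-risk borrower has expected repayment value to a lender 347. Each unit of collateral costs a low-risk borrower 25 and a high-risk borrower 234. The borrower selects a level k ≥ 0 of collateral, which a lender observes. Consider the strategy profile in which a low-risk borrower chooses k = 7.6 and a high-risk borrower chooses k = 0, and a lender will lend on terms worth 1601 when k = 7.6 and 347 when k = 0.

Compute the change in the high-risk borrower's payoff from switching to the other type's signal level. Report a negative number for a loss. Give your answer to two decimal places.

Playing k = 0 the high-risk borrower receives 347.
Deviating to k = 7.6 brings payment 1601 at cost 234 × 7.6 = 1778.4, netting -177.4.
Gain from deviating: -177.4 − 347 = -524.40.
The gain is negative, so the high-risk type's incentive-compatibility constraint is satisfied.

-524.40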